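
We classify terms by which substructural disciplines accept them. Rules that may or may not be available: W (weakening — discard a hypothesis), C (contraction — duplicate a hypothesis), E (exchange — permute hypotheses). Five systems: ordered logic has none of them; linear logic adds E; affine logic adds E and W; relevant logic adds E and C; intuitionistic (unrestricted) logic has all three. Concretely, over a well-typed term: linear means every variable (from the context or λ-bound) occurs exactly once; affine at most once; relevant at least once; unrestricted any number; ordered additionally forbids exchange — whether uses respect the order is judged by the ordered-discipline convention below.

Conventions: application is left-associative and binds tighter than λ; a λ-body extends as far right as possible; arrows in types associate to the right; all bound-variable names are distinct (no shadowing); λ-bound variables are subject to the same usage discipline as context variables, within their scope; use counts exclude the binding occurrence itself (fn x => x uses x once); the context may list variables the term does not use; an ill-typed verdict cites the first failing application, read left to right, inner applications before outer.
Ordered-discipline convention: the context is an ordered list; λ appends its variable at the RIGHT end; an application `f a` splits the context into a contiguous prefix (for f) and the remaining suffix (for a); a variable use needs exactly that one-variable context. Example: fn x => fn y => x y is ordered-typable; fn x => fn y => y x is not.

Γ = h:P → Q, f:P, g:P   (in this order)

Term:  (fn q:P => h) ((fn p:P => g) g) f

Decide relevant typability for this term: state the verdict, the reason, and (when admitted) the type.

no — needs weakening: q, p unused
variable uses: h ×1; f ×1; g ×2; q (λ-bound) ×0; p (λ-bound) ×0
uses in reading order: h, g, g, f
typing: well-typed at Q
across the five disciplines: ordered ✗, linear ✗, affine ✗, relevant ✗, unrestricted ✓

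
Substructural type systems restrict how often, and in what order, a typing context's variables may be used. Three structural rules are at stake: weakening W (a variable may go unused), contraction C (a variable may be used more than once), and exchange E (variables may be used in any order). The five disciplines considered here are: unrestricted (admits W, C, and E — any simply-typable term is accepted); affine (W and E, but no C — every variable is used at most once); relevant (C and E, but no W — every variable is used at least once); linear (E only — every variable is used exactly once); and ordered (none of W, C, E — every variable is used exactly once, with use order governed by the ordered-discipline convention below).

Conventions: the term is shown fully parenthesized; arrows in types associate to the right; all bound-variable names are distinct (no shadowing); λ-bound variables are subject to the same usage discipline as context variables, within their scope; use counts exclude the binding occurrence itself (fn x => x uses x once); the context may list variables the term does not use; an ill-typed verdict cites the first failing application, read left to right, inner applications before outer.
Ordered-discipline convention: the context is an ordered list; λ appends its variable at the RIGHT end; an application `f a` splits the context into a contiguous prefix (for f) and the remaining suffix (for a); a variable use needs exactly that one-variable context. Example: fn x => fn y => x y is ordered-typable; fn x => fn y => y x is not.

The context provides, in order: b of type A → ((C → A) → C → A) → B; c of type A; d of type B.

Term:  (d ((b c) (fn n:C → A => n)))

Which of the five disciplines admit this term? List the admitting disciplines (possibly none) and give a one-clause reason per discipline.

admitted in: none
variable uses: b=1; c=1; d=1; n [bound]=1
use order (left to right): d, b, c, n
typing: ill-typed: applying a non-function (B)
ordered: ✗ — the type mismatch rejects it
linear: ✗ — not simply typable
affine: ✗ — fails simple typing
relevant: ✗ — a type mismatch blocks all five
unrestricted: ✗ — the type mismatch rejects it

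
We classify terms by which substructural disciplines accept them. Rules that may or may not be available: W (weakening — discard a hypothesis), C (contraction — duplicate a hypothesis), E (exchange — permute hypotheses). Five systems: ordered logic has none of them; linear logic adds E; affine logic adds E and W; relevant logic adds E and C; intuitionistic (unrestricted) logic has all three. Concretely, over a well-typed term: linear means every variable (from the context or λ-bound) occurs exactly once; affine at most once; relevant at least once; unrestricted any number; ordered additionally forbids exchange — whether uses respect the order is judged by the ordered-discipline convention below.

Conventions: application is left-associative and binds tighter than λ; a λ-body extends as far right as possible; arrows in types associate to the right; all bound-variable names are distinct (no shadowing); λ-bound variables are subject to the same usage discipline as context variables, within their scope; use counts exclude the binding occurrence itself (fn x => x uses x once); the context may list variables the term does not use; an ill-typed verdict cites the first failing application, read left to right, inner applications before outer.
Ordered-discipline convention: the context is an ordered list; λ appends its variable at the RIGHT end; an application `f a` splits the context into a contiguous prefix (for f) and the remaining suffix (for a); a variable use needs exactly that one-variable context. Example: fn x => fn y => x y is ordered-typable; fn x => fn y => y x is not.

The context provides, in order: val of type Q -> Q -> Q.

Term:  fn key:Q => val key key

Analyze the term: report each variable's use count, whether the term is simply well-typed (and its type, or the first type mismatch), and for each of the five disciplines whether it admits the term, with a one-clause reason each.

use counts: val: 1×; key [bound]: 2×
left-to-right use order: val, key, key
typing: well-typed — term : Q -> Q
ordered: ✗ — uses contraction: key ×2
linear: ✗ — uses contraction: key ×2
affine: ✗ — uses contraction: key ×2
relevant: ✓ — none of val, key goes unused
unrestricted: ✓ — well-typed at Q -> Q; no restrictions here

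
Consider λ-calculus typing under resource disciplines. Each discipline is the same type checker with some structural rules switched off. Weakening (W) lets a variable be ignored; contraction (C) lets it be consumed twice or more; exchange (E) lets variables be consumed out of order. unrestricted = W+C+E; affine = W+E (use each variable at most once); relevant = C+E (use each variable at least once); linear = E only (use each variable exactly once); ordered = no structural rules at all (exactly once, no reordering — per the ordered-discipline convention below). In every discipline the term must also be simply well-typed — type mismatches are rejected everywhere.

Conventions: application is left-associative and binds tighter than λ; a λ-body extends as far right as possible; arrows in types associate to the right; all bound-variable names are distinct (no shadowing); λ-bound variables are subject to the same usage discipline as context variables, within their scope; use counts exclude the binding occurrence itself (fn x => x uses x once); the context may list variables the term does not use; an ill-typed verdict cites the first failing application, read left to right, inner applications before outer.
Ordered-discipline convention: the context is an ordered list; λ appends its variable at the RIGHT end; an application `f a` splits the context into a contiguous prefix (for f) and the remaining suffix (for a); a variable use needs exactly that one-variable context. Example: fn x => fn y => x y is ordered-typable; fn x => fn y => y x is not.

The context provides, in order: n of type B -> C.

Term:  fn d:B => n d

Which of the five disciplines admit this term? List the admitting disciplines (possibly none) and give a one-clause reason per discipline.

admitted by: ordered, linear, affine, relevant, unrestricted
usage: n: 1×; d (bound): 1×
order of uses: n, d
typing: well-typed at B -> C
ordered: ✓, n, d once each; derivable with no W/C/E
linear: ✓, n, d: one use apiece
affine: ✓, no duplicate uses among n, d
relevant: ✓, every one of n, d appears
unrestricted: ✓, type-checks (B -> C) and nothing is barred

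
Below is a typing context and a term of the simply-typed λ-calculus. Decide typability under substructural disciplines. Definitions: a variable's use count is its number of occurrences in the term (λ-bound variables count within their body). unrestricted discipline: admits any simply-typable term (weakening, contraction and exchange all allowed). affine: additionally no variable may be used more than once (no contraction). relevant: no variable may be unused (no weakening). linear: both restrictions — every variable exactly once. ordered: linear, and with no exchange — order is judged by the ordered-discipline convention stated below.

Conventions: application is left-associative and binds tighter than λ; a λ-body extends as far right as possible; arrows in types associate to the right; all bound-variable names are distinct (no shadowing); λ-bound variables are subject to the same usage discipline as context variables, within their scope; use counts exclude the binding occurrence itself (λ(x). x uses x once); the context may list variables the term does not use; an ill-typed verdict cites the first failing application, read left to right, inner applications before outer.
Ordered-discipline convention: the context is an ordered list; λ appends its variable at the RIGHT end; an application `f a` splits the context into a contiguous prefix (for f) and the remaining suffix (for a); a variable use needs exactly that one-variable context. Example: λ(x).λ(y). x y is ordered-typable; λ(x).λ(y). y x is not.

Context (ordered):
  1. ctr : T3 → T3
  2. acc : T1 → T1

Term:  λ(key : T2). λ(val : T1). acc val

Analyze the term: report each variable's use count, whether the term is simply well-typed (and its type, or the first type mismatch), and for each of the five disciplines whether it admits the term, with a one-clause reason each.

counts: ctr ×0, acc ×1, key [bound] ×0, val [bound] ×1
uses in reading order: acc, val
typing: well-typed — term : T2 → T1 → T1
ordered: ✗ — ctr, key never used (weakening)
linear: ✗ — ctr, key never used (weakening)
affine: ✓ — ctr, acc, key, val: no repeats, contraction unneeded
relevant: ✗ — ctr, key never used (weakening)
unrestricted: ✓ — type-checks (T2 → T1 → T1) and nothing is barred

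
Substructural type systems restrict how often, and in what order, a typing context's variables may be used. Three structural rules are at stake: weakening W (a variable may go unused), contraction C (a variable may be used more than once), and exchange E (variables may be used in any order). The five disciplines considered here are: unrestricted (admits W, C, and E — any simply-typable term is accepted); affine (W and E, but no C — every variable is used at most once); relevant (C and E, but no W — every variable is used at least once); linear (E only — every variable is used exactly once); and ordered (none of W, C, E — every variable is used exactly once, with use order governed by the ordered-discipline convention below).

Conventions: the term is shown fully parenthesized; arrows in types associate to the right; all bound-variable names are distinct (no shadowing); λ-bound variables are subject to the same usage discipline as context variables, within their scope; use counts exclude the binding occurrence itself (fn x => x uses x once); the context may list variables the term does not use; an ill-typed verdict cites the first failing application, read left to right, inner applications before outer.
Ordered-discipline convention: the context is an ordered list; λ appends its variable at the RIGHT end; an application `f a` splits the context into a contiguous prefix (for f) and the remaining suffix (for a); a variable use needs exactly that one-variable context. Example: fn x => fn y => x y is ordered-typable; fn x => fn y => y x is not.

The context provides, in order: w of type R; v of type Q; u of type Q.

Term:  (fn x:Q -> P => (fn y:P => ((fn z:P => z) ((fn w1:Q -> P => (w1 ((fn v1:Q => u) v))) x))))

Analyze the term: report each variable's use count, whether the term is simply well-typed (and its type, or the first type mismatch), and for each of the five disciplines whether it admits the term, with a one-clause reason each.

variable uses: w ×0, v ×1, u ×1, x (λ-bound) ×1, y (λ-bound) ×0, z (λ-bound) ×1, w1 (λ-bound) ×1, v1 (λ-bound) ×0
uses in reading order: z, w1, u, v, x
typing: well-typed at (Q -> P) -> P -> P
ordered ✗ (w, y, v1 never used (weakening))
linear ✗ (w, y, v1 never used (weakening))
affine ✓ (at most one use each (w, v, u, x, y, z, w1, v1))
relevant ✗ (w, y, v1 never used (weakening))
unrestricted ✓ (simply typable at (Q -> P) -> P -> P; W, C, E all held)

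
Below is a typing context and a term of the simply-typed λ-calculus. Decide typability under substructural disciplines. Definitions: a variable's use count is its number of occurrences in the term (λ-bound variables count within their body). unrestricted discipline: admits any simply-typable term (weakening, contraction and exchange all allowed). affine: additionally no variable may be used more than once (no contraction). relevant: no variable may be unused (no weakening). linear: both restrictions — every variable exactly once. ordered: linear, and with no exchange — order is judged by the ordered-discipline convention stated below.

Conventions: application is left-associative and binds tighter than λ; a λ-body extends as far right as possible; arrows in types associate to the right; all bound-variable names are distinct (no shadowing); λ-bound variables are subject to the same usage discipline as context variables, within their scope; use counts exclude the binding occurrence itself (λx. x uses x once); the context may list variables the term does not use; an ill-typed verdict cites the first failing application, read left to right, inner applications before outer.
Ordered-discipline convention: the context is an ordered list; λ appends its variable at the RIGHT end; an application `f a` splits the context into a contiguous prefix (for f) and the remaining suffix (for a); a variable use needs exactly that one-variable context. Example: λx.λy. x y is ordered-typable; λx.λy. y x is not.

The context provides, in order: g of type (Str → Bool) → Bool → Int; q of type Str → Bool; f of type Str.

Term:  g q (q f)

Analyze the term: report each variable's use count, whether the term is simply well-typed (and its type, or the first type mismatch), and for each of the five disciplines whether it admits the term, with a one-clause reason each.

counts: g ×1, q ×2, f ×1
use order (left to right): g, q, q, f
typing: the term checks, with type Int
ordered ✗ (uses contraction: q ×2)
linear ✗ (uses contraction: q ×2)
affine ✗ (uses contraction: q ×2)
relevant ✓ (none of g, q, f goes unused)
unrestricted ✓ (typability at Int is all that's needed)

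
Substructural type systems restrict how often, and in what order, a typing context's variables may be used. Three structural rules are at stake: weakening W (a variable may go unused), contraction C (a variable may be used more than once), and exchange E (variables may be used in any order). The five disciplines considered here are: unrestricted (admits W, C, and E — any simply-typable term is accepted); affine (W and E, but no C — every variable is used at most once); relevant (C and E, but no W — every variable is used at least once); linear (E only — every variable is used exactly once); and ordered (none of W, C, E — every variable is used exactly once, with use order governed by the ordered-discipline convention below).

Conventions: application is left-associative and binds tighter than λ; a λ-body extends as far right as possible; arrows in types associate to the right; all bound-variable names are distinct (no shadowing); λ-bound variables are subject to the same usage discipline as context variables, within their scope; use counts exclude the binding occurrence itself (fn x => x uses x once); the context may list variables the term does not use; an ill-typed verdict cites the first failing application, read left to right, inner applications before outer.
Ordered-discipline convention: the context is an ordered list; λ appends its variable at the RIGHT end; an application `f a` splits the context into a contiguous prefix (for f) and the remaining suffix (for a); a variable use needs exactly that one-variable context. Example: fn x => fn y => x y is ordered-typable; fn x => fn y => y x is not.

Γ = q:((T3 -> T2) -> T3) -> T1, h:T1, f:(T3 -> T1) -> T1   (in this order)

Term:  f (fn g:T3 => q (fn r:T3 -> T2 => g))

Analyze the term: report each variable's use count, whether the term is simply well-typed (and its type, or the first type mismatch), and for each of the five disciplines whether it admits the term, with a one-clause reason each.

use counts: q: 1; h: 0; f: 1; g [bound]: 1; r [bound]: 0
use order (left to right): f, q, g
typing: well-typed at T1
ordered: ✗ — h, r never used (weakening)
linear: ✗ — h, r never used (weakening)
affine: ✓ — no duplicate uses among q, h, f, g, r
relevant: ✗ — h, r never used (weakening)
unrestricted: ✓ — type-checks (T1) and nothing is barred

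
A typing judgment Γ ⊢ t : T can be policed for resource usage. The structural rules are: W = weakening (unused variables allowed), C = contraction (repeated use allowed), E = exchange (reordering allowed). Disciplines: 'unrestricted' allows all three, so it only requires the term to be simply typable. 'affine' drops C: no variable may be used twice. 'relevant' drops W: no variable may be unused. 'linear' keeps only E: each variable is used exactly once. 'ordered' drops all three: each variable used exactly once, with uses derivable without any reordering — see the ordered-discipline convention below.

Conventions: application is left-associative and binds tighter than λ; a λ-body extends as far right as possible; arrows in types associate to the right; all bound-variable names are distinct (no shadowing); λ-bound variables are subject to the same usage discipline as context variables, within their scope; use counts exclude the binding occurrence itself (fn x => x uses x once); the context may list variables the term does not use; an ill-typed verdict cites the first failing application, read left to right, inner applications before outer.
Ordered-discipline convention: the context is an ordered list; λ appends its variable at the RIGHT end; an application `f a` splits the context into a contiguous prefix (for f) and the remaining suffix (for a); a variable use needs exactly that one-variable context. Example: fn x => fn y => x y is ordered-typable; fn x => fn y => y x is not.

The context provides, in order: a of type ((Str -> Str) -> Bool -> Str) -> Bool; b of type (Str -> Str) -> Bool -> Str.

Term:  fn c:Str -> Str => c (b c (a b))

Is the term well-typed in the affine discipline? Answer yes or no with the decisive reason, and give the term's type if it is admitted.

no — uses contraction: b ×2, c ×2
use counts: a=1, b=2, c (λ-bound)=2
order of uses: c, b, c, a, b
typing: well-typed — term : (Str -> Str) -> Str
all disciplines: ordered ✗, linear ✗, affine ✗, relevant ✓, unrestricted ✓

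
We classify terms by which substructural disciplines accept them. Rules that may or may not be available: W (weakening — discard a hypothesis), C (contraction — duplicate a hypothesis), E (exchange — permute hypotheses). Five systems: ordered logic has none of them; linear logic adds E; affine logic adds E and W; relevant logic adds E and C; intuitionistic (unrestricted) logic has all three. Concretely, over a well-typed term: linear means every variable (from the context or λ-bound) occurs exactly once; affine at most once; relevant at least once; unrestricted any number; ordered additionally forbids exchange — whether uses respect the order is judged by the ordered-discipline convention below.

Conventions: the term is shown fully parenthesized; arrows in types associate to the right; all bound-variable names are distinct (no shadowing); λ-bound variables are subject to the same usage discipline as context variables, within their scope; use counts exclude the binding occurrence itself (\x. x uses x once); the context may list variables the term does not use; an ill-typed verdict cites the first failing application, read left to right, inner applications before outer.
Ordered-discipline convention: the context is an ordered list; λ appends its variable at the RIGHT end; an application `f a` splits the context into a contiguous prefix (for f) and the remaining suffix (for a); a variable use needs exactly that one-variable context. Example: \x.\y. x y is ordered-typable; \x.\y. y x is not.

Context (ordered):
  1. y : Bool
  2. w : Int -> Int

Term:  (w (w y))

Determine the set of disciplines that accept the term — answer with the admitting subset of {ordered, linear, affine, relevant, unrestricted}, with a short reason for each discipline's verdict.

admitted in: none
use counts: y=1; w=2
order of uses: w, w, y
typing: ill-typed: an application expects Int but receives Bool
ordered: ✗ — fails simple typing
linear: ✗ — a type mismatch blocks all five
affine: ✗ — the type mismatch rejects it
relevant: ✗ — not simply typable
unrestricted: ✗ — fails simple typing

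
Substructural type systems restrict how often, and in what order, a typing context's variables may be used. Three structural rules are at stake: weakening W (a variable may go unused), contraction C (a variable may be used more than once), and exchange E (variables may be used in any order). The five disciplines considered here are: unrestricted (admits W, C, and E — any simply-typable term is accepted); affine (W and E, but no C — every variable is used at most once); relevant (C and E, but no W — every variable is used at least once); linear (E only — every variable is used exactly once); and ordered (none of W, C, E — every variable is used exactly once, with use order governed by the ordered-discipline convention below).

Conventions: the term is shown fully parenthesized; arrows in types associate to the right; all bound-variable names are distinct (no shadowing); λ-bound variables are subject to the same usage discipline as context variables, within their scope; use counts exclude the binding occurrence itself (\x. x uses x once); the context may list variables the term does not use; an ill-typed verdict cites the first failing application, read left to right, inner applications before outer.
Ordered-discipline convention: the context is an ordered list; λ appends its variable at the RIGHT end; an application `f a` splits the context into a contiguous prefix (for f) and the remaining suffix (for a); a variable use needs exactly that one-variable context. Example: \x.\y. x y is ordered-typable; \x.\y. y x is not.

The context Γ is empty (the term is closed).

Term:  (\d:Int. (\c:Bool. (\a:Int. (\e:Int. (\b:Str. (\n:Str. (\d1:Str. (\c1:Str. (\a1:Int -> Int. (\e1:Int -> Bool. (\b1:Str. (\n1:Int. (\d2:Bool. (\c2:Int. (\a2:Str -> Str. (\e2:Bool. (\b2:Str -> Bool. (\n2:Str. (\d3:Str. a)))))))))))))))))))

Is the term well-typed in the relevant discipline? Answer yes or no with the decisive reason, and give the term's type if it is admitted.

no — needs weakening: d, c, e, b, n, d1, c1, a1, e1, b1, n1, d2, c2, a2, e2, b2, n2, d3 unused
variable uses: d [bound]: 0×; c [bound]: 0×; a [bound]: 1×; e [bound]: 0×; b [bound]: 0×; n [bound]: 0×; d1 [bound]: 0×; c1 [bound]: 0×; a1 [bound]: 0×; e1 [bound]: 0×; b1 [bound]: 0×; n1 [bound]: 0×; d2 [bound]: 0×; c2 [bound]: 0×; a2 [bound]: 0×; e2 [bound]: 0×; b2 [bound]: 0×; n2 [bound]: 0×; d3 [bound]: 0×
uses in reading order: a
typing: ✓ — Int -> Bool -> Int -> Int -> Str -> Str -> Str -> Str -> (Int -> Int) -> (Int -> Bool) -> Str -> Int -> Bool -> Int -> (Str -> Str) -> Bool -> (Str -> Bool) -> Str -> Str -> Int
summary: ordered ✗ | linear ✗ | affine ✓ | relevant ✗ | unrestricted ✓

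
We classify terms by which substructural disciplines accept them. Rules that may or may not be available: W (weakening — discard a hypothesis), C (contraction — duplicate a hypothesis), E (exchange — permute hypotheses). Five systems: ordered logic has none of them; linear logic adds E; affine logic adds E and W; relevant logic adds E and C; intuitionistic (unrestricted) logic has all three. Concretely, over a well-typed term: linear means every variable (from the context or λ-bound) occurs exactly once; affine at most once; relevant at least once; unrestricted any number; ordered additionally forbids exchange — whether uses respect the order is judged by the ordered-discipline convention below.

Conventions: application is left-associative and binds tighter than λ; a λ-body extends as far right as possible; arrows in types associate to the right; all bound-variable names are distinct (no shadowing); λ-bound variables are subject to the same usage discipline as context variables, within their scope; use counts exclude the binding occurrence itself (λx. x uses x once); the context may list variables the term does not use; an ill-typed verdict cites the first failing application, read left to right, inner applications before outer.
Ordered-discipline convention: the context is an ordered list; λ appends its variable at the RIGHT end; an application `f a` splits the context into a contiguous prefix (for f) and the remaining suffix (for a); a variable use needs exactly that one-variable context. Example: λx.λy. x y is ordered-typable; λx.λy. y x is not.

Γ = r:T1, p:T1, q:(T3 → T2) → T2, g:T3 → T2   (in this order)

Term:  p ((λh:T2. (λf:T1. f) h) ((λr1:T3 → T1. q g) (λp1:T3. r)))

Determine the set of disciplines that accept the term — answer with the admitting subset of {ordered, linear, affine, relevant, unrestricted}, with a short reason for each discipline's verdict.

admitting disciplines: none
use counts: r ×1, p ×1, q ×1, g ×1, h (bound) ×1, f (bound) ×1, r1 (bound) ×0, p1 (bound) ×0
use order (left to right): p, f, h, q, g, r
typing: ill-typed: an application expects T1 but receives T2
ordered: ✗ — a type mismatch blocks all five
linear: ✗ — the type mismatch rejects it
affine: ✗ — not simply typable
relevant: ✗ — fails simple typing
unrestricted: ✗ — a type mismatch blocks all five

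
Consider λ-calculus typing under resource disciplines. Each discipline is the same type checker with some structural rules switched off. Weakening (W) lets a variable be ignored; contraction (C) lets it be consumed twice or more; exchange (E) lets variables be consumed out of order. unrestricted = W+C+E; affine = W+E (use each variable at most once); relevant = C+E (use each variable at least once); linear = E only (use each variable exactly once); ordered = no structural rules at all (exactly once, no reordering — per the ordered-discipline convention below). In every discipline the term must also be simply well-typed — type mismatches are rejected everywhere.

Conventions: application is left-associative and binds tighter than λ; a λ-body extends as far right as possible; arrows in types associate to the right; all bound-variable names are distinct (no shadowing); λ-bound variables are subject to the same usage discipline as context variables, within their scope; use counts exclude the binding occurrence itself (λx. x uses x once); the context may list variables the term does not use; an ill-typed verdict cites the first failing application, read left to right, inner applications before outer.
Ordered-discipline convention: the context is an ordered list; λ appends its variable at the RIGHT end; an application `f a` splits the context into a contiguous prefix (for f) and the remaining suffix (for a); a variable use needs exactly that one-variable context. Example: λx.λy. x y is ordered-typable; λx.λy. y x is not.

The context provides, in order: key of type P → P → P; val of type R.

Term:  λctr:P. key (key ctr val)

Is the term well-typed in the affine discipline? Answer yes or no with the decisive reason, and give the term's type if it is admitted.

no — not simply typable
usage: key=2; val=1; ctr [bound]=1
order of uses: key, key, ctr, val
typing: ill-typed: an argument R mismatches the expected P
all disciplines: ordered ✗; linear ✗; affine ✗; relevant ✗; unrestricted ✗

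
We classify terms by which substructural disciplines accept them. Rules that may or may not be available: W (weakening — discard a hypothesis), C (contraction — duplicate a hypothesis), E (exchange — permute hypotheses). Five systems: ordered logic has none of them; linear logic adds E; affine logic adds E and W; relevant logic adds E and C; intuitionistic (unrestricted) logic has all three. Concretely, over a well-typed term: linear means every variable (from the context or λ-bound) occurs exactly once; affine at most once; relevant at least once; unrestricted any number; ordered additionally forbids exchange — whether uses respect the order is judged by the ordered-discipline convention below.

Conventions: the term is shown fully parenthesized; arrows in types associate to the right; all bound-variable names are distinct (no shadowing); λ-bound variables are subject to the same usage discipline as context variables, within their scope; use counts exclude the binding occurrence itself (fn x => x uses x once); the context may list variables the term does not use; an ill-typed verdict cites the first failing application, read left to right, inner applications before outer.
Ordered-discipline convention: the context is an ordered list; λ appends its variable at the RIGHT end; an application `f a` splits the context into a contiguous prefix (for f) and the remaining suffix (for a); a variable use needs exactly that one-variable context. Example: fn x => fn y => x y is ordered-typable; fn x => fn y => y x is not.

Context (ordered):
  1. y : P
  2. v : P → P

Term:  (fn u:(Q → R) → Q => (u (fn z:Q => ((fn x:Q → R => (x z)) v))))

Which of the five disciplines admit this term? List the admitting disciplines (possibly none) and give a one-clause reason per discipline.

admitted by: none
counts: y ×0; v ×1; u [bound] ×1; z [bound] ×1; x [bound] ×1
uses in reading order: u, x, z, v
typing: ill-typed: a function awaiting Q → R gets P → P
ordered ✗ (a type mismatch blocks all five)
linear ✗ (the type mismatch rejects it)
affine ✗ (not simply typable)
relevant ✗ (fails simple typing)
unrestricted ✗ (a type mismatch blocks all five)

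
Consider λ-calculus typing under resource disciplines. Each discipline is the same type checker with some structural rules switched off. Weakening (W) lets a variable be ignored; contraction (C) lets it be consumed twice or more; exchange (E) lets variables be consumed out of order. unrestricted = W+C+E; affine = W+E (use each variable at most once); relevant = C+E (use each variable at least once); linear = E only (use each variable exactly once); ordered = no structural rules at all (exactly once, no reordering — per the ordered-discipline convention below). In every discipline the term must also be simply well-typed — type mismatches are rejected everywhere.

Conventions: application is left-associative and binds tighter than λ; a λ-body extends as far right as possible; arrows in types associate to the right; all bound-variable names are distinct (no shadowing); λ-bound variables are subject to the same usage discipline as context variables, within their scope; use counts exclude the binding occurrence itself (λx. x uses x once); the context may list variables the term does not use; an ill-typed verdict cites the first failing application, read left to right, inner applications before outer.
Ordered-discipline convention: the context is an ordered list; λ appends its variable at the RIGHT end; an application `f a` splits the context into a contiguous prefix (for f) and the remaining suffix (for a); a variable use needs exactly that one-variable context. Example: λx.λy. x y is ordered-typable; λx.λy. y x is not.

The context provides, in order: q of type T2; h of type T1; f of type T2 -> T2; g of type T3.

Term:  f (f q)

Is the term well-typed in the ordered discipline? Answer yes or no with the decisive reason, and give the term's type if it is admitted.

no — needs contraction — f ×2; needs weakening: h, g unused
usage: q ×1, h ×0, f ×2, g ×0
left-to-right use order: f, f, q
typing: well-typed — term : T2
all disciplines: ordered ✗, linear ✗, affine ✗, relevant ✗, unrestricted ✓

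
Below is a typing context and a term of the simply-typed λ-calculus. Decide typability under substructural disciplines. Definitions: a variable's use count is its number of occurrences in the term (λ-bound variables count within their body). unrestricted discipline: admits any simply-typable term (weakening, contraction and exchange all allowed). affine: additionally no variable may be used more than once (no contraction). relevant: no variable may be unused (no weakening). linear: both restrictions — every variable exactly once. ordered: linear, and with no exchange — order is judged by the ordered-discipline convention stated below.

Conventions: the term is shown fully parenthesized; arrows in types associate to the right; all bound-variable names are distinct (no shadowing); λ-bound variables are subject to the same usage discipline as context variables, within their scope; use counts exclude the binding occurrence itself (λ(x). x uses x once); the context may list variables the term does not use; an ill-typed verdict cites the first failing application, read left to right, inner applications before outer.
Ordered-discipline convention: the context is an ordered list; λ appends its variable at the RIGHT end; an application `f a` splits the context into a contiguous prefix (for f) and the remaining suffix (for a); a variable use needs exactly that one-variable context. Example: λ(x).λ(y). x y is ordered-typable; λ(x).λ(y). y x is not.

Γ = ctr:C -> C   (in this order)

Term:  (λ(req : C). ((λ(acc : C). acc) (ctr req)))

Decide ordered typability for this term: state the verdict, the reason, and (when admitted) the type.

yes — single-use (ctr, req, acc), ordered derivation ok; term : C -> C
counts: ctr ×1; req [bound] ×1; acc [bound] ×1
use order (left to right): acc, ctr, req
typing: well-typed at C -> C
all disciplines: ordered ✓; linear ✓; affine ✓; relevant ✓; unrestricted ✓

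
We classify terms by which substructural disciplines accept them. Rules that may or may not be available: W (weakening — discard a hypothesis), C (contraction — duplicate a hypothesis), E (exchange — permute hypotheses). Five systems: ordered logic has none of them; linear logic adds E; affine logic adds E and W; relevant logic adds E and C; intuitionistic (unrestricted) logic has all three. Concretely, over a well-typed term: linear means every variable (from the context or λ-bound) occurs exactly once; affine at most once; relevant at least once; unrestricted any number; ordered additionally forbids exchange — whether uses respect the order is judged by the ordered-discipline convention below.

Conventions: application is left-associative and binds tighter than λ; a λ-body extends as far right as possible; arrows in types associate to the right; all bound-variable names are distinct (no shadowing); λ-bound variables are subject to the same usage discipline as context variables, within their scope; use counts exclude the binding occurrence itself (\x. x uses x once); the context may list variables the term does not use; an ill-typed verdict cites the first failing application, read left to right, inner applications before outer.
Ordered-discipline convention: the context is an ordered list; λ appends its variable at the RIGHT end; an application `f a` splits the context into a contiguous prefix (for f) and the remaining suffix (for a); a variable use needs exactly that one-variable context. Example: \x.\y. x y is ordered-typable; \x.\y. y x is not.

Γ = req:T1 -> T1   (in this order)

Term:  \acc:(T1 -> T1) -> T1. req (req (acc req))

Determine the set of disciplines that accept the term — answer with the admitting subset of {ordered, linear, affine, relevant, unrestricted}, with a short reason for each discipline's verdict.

accepted by: relevant, unrestricted
usage: req=3, acc (λ-bound)=1
left-to-right use order: req, req, acc, req
typing: the term checks, with type ((T1 -> T1) -> T1) -> T1
ordered: ✗ — needs contraction — req ×3
linear: ✗ — needs contraction — req ×3
affine: ✗ — needs contraction — req ×3
relevant: ✓ — every one of req, acc appears
unrestricted: ✓ — well-typed at ((T1 -> T1) -> T1) -> T1; no restrictions here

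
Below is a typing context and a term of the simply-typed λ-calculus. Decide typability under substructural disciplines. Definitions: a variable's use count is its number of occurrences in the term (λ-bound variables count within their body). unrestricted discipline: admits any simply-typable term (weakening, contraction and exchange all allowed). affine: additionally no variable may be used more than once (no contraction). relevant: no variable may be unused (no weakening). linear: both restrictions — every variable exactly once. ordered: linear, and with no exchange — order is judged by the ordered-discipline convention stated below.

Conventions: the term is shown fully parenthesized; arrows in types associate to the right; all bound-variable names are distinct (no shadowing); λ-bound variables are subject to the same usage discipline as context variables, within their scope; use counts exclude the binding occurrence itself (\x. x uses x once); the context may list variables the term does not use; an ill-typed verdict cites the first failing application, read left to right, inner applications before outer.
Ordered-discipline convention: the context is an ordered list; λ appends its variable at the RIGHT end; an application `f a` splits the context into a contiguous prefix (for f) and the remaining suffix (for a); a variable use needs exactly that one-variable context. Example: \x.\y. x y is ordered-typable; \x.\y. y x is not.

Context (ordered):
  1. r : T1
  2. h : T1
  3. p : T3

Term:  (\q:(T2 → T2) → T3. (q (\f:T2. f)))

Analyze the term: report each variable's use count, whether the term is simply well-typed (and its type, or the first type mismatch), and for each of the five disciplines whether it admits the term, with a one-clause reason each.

usage: r: 0; h: 0; p: 0; q (bound): 1; f (bound): 1
use order (left to right): q, f
typing: ✓ — ((T2 → T2) → T3) → T3
ordered ✗ (r, h, p never used (weakening))
linear ✗ (r, h, p never used (weakening))
affine ✓ (r, h, p, q, f: no repeats, contraction unneeded)
relevant ✗ (r, h, p never used (weakening))
unrestricted ✓ (typability at ((T2 → T2) → T3) → T3 is all that's needed)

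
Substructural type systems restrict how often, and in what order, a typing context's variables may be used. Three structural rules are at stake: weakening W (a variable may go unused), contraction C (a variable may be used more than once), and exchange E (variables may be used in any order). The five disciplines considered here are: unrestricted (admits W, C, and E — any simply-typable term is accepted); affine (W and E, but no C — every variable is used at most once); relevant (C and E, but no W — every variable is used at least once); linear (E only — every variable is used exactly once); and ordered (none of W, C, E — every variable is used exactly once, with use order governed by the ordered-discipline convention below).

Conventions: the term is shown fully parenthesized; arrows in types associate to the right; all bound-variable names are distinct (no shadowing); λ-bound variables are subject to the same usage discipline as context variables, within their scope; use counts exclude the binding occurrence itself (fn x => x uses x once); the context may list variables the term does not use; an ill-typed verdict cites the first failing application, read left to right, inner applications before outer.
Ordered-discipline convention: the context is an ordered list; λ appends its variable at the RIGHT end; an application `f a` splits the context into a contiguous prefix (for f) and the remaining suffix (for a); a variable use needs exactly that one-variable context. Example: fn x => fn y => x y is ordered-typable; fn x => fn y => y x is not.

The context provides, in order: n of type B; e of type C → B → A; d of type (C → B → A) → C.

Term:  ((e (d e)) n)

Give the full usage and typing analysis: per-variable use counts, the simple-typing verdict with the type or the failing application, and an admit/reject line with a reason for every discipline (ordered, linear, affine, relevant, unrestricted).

variable uses: n ×1, e ×2, d ×1
left-to-right use order: e, d, e, n
typing: the term checks, with type A
ordered ✗ (needs contraction — e ×2)
linear ✗ (needs contraction — e ×2)
affine ✗ (needs contraction — e ×2)
relevant ✓ (every one of n, e, d appears)
unrestricted ✓ (type-checks (A) and nothing is barred)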